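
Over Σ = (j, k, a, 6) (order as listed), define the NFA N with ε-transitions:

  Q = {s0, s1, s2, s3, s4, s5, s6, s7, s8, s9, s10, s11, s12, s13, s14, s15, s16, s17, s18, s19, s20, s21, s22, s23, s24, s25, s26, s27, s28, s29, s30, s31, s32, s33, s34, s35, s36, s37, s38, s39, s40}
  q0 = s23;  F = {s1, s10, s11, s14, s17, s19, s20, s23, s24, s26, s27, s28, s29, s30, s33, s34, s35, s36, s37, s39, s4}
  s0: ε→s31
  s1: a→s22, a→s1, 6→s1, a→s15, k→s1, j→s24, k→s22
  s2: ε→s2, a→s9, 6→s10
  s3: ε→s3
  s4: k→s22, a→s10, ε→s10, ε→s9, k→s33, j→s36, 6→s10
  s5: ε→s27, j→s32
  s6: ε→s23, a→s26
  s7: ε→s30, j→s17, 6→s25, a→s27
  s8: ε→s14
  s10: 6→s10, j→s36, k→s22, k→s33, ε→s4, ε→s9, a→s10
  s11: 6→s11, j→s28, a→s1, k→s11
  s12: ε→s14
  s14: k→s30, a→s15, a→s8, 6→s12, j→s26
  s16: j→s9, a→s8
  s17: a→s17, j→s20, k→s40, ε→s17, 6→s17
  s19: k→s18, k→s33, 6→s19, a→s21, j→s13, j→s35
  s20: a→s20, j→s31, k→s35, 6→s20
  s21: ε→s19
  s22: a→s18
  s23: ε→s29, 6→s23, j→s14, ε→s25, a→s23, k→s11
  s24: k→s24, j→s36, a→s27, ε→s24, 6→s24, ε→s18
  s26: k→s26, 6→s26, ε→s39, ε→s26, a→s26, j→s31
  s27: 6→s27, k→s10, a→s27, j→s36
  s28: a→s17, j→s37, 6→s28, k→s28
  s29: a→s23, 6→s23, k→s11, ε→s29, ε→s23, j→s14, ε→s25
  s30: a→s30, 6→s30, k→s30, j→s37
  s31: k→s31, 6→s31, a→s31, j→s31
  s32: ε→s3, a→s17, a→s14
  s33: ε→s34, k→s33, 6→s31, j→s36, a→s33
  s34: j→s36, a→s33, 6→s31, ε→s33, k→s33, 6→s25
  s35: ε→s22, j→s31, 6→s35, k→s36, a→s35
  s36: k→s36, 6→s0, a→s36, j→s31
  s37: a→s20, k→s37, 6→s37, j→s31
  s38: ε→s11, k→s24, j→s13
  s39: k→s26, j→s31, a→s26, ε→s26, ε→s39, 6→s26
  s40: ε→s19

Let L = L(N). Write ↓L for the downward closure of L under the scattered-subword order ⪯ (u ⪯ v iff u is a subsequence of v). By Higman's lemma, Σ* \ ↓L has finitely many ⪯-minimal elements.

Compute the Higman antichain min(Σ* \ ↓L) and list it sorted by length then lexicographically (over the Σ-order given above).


|Q|=41, |F|=21, |δ|=142 (31 ε).
min D↑ (18 st, q0=0, F={7}): 0:j→1,k→2,a→0,6→0 1:j→3,k→4,a→1,6→1 2:j→5,k→2,a→6,6→2 3:j→7,k→3,a→3,6→3 4:j→8,k→4,a→4,6→4 5:j→8,k→5,a→9,6→5 6:j→10,k→6,a→6,6→6 7:j→7,k→7,a→7,6→7 8:j→7,k→8,a→11,6→8 9:j→11,k→12,a→9,6→9 10:j→13,k→10,a→14,6→10 11:j→7,k→15,a→11,6→11 12:j→15,k→16,a→12,6→12 13:j→7,k→13,a→13,6→7 14:j→13,k→17,a→14,6→14 15:j→7,k→13,a→15,6→15 16:j→13,k→16,a→16,6→7 17:j→13,k→16,a→17,6→17 (ε-aug+det+¬).
'jjj': |S_i|=[33, 29, 11, 1] end={s31} ∉↓L; 3/3 single-dels accept.
'kajj6': N↓-sim [33, 28, 26, 17, 3, 2] end={s0,s31} rej; 5/5 deletions ∈↓L.
'kjakk6': |S_i|=[33, 28, 22, 19, 16, 8, 3] end={s0,s25,s31} ∉↓L; 6/6 del acc.
3 minimals (antichain).

min(Σ*\↓L) = [jjj, kajj6, kjakk6].


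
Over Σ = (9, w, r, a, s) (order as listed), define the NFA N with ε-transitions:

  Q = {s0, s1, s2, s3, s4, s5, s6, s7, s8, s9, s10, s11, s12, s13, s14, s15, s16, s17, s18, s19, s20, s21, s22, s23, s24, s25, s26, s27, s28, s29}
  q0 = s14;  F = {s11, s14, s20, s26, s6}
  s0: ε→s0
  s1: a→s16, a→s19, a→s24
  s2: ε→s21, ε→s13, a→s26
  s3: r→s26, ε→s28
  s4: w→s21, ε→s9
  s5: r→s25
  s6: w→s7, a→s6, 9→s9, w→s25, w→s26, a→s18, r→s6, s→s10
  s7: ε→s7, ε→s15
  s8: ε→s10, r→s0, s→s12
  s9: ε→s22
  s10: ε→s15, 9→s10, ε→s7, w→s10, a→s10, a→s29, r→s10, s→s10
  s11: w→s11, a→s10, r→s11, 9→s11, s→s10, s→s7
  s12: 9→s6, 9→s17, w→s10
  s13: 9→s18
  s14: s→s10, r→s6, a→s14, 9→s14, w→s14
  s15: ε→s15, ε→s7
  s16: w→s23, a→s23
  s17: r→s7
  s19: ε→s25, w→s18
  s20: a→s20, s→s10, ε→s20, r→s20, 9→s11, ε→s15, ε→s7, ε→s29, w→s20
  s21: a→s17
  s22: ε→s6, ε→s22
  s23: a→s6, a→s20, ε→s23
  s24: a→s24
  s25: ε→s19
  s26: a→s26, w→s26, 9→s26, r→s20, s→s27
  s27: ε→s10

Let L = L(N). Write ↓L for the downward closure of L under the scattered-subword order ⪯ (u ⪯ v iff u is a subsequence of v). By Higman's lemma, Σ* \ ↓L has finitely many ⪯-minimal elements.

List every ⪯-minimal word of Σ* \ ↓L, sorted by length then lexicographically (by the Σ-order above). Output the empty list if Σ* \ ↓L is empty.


|Q|=30, |F|=5, |δ|=79 (23 ε).
min D↑ (6 st, q0=0, F={2}): 0:9→0,w→0,r→1,a→0,s→2 1:9→1,w→3,r→1,a→1,s→2 2:9→2,w→2,r→2,a→2,s→2 3:9→3,w→3,r→4,a→3,s→2 4:9→5,w→4,r→4,a→4,s→2 5:9→5,w→5,r→5,a→2,s→2.
's': run [15, 5] end={s10,s15,s27,s29,s7} ∉↓L; 1/1 single-dels accept.
'rwr9a': |S_i|=[15, 14, 11, 6, 5, 4] end={s10,s15,s29,s7} — reject; 5/5 del acc.
2 obstructions.

Antichain: [s, rwr9a].


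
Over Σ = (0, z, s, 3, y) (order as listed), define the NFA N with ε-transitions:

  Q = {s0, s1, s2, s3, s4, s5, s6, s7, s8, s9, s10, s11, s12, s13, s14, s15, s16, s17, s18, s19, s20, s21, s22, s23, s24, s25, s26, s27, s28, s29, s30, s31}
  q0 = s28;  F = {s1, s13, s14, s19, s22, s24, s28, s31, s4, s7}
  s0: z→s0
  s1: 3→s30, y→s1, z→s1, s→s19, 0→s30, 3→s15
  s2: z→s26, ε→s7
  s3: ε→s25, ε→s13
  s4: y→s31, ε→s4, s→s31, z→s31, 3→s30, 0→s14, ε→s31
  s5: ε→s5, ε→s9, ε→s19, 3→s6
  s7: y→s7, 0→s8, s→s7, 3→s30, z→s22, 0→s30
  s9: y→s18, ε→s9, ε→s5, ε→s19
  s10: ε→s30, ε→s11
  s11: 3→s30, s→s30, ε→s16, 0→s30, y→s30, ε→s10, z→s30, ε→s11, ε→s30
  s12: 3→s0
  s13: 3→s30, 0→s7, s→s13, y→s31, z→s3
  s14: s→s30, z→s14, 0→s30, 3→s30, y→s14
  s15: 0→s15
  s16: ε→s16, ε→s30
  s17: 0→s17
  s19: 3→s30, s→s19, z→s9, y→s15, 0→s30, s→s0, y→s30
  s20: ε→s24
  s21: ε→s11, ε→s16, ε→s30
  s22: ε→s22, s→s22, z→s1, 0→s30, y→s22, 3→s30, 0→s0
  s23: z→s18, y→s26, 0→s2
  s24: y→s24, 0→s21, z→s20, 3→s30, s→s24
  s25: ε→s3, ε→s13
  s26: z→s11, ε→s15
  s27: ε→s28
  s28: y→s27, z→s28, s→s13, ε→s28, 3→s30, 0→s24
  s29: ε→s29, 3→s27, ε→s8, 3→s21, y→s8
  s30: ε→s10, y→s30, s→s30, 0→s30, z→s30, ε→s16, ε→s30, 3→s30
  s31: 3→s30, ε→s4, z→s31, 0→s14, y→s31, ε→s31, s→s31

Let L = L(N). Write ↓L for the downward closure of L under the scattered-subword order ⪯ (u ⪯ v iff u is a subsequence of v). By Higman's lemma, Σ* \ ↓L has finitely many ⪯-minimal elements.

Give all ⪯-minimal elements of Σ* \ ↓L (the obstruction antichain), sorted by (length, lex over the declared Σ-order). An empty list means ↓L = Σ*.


min(Σ*\↓L) = [3, 00, sy0s, s0zzsy].

|Q|=32, |F|=10, |δ|=115 (36 ε).
min D↑ (10 st, q0=0, F={3}): 0:0→1,z→0,s→2,3→3,y→0 1:0→3,z→1,s→1,3→3,y→1 2:0→4,z→2,s→2,3→3,y→5 3:0→3,z→3,s→3,3→3,y→3 4:0→3,z→6,s→4,3→3,y→4 5:0→7,z→5,s→5,3→3,y→5 6:0→3,z→8,s→6,3→3,y→6 7:0→3,z→7,s→3,3→3,y→7 8:0→3,z→8,s→9,3→3,y→8 9:0→3,z→9,s→9,3→3,y→3 (ε-aug+det+¬).
'3': |S_i|=[26, 6] end={s10,s11,s15,s16,s30,s6} ∉↓L; 1/1 single-dels accept.
'00': N↓-sim [26, 19, 8] end={s0,s10,s11,s15,s16,s21,s30,s8} rej; 2/2 del acc.
'sy0s': |S_i|=[26, 24, 21, 9, 4] end={s10,s11,s16,s30} — reject; 4/4 single-dels accept.
's0zzsy': |S_i|=[26, 24, 17, 14, 13, 11, 6] end={s10,s11,s15,s16,s18,s30} ∉↓L; 6/6 single-dels accept.
4 obstructions.


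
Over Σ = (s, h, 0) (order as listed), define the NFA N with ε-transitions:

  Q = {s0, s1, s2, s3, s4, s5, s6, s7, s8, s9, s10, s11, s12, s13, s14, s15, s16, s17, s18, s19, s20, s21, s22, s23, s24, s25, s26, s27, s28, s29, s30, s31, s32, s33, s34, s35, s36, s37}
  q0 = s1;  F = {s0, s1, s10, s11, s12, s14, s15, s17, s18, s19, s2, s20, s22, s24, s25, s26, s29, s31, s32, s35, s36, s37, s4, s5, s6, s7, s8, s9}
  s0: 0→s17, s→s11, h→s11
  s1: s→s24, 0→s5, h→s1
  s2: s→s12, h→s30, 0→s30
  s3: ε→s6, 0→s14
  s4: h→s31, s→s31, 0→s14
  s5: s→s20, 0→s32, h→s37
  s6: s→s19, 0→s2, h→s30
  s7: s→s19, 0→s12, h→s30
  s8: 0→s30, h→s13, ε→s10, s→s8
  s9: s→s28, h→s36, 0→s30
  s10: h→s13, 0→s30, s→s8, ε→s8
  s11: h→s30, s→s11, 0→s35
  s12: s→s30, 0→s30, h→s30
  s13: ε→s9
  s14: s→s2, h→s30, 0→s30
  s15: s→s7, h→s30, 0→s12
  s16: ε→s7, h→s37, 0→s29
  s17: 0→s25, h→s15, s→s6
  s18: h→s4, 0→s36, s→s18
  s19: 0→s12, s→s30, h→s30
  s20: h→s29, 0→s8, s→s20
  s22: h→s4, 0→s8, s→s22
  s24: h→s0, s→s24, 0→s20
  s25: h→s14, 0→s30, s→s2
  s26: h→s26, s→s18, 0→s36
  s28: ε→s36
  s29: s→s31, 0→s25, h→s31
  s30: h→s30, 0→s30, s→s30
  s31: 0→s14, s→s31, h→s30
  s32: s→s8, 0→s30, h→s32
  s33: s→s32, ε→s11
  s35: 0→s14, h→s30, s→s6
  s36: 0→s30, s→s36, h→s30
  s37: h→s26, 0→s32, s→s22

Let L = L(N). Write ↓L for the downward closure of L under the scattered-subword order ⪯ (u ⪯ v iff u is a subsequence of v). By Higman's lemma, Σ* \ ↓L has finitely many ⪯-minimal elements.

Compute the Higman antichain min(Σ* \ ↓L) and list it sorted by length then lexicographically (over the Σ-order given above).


|Q|=38, |F|=28, |δ|=98 (7 ε).
min D↑ (28 st, q0=0, F={13}): 0:s→1,h→0,0→2 1:s→1,h→3,0→4 2:s→4,h→5,0→6 3:s→7,h→7,0→8 4:s→4,h→9,0→10 5:s→11,h→12,0→6 6:s→10,h→6,0→13 7:s→7,h→13,0→14 8:s→15,h→16,0→17 9:s→18,h→18,0→17 10:s→10,h→19,0→13 11:s→11,h→20,0→10 12:s→21,h→12,0→22 13:s→13,h→13,0→13 14:s→15,h→13,0→23 15:s→24,h→13,0→25 16:s→26,h→13,0→27 17:s→25,h→23,0→13 18:s→18,h→13,0→23 19:s→22,h→22,0→13 20:s→18,h→18,0→23 21:s→21,h→20,0→22 22:s→22,h→13,0→13 23:s→25,h→13,0→13 24:s→13,h→13,0→27 25:s→27,h→13,0→13 26:s→24,h→13,0→27 27:s→13,h→13,0→13.
'000': |S_i|=[31, 27, 12, 1] end={s30} rej; 3/3 single-dels accept.
'shsh': run [31, 26, 20, 12, 1] end={s30} ∉↓L; 4/4 deletions ∈↓L.
'shhh': |S_i|=[31, 26, 20, 12, 1] end={s30} rej; 4/4 deletions ∈↓L.
'0hh0h': run [31, 27, 22, 15, 5, 1] end={s30} ∉↓L; 5/5 single-dels accept.
'sh0sss': run [31, 26, 20, 11, 6, 3, 1] end={s30} ∉↓L; 6/6 deletions ∈↓L.
'sh0h0s': N↓-sim [31, 26, 20, 11, 7, 2, 1] end={s30} rej; 6/6 del acc.
6 minimals (antichain).

Antichain: [000, shsh, shhh, 0hh0h, sh0sss, sh0h0s].


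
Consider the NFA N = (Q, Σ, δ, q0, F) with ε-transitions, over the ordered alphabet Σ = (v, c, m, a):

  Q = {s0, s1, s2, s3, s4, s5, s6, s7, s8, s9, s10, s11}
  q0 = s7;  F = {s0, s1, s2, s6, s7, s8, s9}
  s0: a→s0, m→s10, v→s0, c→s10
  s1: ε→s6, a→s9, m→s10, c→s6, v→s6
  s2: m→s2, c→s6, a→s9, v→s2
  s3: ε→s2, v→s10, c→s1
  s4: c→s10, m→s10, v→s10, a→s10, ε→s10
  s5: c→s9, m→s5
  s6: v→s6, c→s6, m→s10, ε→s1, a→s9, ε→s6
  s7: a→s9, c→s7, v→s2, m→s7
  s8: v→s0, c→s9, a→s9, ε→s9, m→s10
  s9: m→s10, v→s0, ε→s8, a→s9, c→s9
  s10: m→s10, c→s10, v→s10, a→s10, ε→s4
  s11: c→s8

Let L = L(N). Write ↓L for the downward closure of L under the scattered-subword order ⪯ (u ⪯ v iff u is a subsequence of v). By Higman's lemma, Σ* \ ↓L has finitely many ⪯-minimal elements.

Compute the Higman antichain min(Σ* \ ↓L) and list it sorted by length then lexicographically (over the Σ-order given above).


|Q|=12, |F|=7, |δ|=49 (8 ε).
min D↑ (6 st, q0=0, F={5}): 0:v→1,c→0,m→0,a→2 1:v→1,c→3,m→1,a→2 2:v→4,c→2,m→5,a→2 3:v→3,c→3,m→5,a→2 4:v→4,c→5,m→5,a→4 5:v→5,c→5,m→5,a→5 (ε-aug+det+¬).
'am': |S_i|=[9, 5, 2] end={s10,s4} — reject; 2/2 del acc.
'vcm': |S_i|=[9, 8, 7, 2] end={s10,s4} ∉↓L; 3/3 del acc.
'avc': run [9, 5, 3, 2] end={s10,s4} — reject; 3/3 single-dels accept.
3 obstructions.

min(Σ*\↓L) = [am, vcm, avc].


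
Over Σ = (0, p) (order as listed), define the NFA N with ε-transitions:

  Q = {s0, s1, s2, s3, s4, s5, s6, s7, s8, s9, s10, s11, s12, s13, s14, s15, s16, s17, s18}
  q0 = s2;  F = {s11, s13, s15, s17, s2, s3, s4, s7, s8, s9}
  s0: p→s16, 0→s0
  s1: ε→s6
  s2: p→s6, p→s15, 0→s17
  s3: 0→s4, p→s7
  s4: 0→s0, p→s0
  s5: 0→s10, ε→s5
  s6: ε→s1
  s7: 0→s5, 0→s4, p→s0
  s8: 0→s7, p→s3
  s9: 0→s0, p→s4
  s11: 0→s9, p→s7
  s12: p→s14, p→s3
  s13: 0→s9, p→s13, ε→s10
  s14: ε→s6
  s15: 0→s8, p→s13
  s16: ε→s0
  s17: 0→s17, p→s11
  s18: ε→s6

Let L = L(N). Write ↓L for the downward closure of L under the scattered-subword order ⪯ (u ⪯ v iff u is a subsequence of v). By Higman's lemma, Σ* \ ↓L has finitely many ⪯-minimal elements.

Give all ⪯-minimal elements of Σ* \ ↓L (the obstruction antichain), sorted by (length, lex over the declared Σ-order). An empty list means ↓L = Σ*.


min(Σ*\↓L) = [0p00, 0ppp, p00p, pp00, p0000, pp0pp].

|Q|=19, |F|=10, |δ|=34 (7 ε).
min D↑ (11 st, q0=0, F={9}): 0:0→1,p→2 1:0→1,p→3 2:0→4,p→5 3:0→6,p→7 4:0→7,p→8 5:0→6,p→5 6:0→9,p→10 7:0→10,p→9 8:0→10,p→7 9:0→9,p→9 10:0→9,p→9.
'0p00': N↓-sim [16, 11, 9, 6, 3] end={s0,s10,s16} ∉↓L; 4/4 del acc.
'0ppp': run [16, 11, 9, 6, 2] end={s0,s16} ∉↓L; 4/4 del acc.
'p00p': run [16, 14, 9, 6, 2] end={s0,s16} — reject; 4/4 del acc.
'pp00': run [16, 14, 9, 6, 3] end={s0,s10,s16} rej; 4/4 deletions ∈↓L.
'p0000': N↓-sim [16, 14, 9, 6, 5, 3] end={s0,s10,s16} ∉↓L; 5/5 deletions ∈↓L.
'pp0pp': run [16, 14, 9, 6, 3, 2] end={s0,s16} — reject; 5/5 deletions ∈↓L.
6 minimals (antichain).


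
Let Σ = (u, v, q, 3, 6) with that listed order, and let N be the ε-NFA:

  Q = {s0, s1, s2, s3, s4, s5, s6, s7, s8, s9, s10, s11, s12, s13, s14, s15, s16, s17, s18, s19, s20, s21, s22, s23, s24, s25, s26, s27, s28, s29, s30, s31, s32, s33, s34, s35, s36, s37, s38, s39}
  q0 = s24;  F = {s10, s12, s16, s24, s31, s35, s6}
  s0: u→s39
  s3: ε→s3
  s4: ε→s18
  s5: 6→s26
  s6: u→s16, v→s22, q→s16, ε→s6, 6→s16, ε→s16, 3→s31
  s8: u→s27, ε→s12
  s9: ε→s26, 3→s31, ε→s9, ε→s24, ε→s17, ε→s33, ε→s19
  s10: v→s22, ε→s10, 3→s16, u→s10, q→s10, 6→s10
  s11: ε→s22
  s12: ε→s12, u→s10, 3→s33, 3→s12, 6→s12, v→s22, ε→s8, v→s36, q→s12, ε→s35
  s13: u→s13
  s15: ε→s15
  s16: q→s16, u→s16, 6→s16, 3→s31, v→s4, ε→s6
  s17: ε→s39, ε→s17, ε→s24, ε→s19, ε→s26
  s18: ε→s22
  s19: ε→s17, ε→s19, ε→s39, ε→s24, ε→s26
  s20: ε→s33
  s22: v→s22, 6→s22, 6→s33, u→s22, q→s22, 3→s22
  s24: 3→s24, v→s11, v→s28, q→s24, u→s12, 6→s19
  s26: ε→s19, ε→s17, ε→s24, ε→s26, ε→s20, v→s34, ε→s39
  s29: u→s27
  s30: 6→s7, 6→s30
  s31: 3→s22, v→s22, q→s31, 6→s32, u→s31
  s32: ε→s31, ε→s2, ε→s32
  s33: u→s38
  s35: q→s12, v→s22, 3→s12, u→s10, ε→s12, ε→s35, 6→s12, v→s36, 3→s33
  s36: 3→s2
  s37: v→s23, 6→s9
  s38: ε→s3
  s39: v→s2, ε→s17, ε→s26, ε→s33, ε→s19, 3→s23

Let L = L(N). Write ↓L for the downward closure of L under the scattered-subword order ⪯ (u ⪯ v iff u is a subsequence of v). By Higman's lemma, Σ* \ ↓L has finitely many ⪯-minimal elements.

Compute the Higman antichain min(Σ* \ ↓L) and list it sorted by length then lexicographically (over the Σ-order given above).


A = [v, uu333].

|Q|=40, |F|=7, |δ|=107 (46 ε).
min D↑ (6 st, q0=0, F={2}): 0:u→1,v→2,q→0,3→0,6→0 1:u→3,v→2,q→1,3→1,6→1 2:u→2,v→2,q→2,3→2,6→2 3:u→3,v→2,q→3,3→4,6→3 4:u→4,v→2,q→4,3→5,6→4 5:u→5,v→2,q→5,3→2,6→5.
'v': N↓-sim [27, 11] end={s11,s18,s2,s22,s28,s3,s33,s34,s36,s38,s4} ∉↓L; 1/1 deletions ∈↓L.
'uu333': run [27, 17, 13, 11, 7, 4] end={s22,s3,s33,s38} ∉↓L; 5/5 deletions ∈↓L.
2 words, ⪯-incomp.


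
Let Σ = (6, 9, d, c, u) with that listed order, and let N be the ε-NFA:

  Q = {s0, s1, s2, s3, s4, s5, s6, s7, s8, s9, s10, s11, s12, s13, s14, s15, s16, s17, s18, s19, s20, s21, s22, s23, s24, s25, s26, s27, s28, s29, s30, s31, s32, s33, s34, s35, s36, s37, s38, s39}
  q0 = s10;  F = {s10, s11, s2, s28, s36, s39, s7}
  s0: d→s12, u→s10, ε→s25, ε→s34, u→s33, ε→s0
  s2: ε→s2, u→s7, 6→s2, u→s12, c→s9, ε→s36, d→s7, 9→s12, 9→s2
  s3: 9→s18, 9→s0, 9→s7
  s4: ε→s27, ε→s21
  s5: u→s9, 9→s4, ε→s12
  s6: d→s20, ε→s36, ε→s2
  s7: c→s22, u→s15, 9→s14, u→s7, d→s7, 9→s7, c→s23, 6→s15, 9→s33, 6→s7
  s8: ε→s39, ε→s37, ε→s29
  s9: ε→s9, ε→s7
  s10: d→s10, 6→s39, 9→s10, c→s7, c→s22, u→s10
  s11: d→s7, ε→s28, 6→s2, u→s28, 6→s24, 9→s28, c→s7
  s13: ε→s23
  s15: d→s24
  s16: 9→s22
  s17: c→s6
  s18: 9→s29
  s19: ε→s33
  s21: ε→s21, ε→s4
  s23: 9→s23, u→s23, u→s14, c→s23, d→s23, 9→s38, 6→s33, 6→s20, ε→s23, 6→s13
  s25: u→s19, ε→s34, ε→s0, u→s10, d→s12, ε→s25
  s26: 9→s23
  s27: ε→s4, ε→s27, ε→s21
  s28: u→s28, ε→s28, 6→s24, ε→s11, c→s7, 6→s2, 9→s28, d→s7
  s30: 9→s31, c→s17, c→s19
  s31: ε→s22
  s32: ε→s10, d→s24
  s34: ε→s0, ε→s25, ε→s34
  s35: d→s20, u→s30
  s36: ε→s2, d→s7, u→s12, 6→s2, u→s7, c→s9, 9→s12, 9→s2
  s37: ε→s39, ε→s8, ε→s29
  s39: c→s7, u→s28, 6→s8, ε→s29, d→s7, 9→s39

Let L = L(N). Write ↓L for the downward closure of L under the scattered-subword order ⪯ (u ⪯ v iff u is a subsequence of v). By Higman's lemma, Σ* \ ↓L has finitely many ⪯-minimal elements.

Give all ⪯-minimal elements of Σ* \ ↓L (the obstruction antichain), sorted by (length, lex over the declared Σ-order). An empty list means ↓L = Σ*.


|Q|=40, |F|=7, |δ|=118 (39 ε).
min D↑ (6 st, q0=0, F={4}): 0:6→1,9→0,d→0,c→2,u→0 1:6→1,9→1,d→2,c→2,u→3 2:6→2,9→2,d→2,c→4,u→2 3:6→5,9→3,d→2,c→2,u→3 4:6→4,9→4,d→4,c→4,u→4 5:6→5,9→5,d→2,c→2,u→2 [Hopcroft].
'cc': N↓-sim [21, 11, 7] end={s13,s14,s20,s22,s23,s33,s38} rej; 2/2 deletions ∈↓L.
'6dc': run [21, 20, 10, 7] end={s13,s14,s20,s22,s23,s33,s38} — reject; 3/3 deletions ∈↓L.
'6u6uc': run [21, 20, 16, 14, 11, 7] end={s13,s14,s20,s22,s23,s33,s38} — reject; 5/5 del acc.
3 words, ⪯-incomp.

A = [cc, 6dc, 6u6uc].


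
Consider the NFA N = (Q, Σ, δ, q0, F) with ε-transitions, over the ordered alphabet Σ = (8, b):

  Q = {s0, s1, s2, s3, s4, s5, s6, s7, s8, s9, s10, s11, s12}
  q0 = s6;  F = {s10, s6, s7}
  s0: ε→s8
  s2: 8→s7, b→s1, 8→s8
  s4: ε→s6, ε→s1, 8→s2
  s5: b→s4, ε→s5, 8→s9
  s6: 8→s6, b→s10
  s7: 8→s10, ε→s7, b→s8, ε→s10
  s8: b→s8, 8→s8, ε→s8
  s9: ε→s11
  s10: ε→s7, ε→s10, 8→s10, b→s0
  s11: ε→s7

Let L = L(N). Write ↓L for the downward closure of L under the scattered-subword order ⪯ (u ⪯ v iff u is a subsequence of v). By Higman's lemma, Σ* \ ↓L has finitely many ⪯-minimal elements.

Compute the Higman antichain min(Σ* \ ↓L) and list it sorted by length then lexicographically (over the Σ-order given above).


|Q|=13, |F|=3, |δ|=25 (11 ε).
min D↑ (3 st, q0=0, F={2}): 0:8→0,b→1 1:8→1,b→2 2:8→2,b→2 [Hopcroft].
'bb': |S_i|=[5, 4, 2] end={s0,s8} rej; 2/2 deletions ∈↓L.
1 words, ⪯-incomp.

A = [bb].


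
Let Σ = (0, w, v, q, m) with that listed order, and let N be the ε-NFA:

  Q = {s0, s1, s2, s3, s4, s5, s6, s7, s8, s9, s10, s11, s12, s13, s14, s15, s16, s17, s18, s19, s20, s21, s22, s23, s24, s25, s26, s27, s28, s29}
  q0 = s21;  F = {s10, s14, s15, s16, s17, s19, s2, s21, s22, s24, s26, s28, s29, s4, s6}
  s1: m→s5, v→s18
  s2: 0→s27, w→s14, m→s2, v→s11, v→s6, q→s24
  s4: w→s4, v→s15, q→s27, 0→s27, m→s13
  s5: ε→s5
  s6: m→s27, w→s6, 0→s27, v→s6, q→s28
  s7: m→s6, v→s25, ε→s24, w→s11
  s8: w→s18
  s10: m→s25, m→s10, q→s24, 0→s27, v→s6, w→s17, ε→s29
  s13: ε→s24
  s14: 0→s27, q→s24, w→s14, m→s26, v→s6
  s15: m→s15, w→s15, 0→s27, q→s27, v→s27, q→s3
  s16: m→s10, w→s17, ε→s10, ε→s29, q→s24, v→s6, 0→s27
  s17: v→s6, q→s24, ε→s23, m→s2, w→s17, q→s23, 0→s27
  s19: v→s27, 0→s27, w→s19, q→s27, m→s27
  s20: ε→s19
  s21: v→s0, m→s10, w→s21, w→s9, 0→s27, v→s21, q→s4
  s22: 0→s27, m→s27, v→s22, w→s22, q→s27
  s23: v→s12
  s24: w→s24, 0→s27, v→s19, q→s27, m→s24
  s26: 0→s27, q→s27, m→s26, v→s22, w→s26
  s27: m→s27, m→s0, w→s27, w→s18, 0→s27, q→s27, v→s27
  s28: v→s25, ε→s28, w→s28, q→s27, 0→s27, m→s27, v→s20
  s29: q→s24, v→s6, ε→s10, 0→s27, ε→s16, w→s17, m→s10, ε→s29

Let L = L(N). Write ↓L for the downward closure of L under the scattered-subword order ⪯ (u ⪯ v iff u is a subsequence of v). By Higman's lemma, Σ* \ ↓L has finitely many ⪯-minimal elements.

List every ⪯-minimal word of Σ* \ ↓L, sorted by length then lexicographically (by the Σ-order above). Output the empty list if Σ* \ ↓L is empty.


Antichain: [0, qq, qvv, mvm, mwmwmq].

|Q|=30, |F|=15, |δ|=108 (12 ε).
min D↑ (14 st, q0=0, F={1}): 0:0→1,w→0,v→0,q→2,m→3 1:0→1,w→1,v→1,q→1,m→1 2:0→1,w→2,v→4,q→1,m→5 3:0→1,w→6,v→7,q→5,m→3 4:0→1,w→4,v→1,q→1,m→4 5:0→1,w→5,v→8,q→1,m→5 6:0→1,w→6,v→7,q→5,m→9 7:0→1,w→7,v→7,q→10,m→1 8:0→1,w→8,v→1,q→1,m→1 9:0→1,w→11,v→7,q→5,m→9 10:0→1,w→10,v→8,q→1,m→1 11:0→1,w→11,v→7,q→5,m→12 12:0→1,w→12,v→13,q→1,m→12 13:0→1,w→13,v→13,q→1,m→1.
'0': N↓-sim [26, 3] end={s0,s18,s27} rej; 1/1 single-dels accept.
'qq': |S_i|=[26, 14, 4] end={s0,s18,s27,s3} rej; 2/2 deletions ∈↓L.
'qvv': N↓-sim [26, 14, 9, 3] end={s0,s18,s27} — reject; 3/3 del acc.
'mvm': N↓-sim [26, 23, 11, 3] end={s0,s18,s27} — reject; 3/3 deletions ∈↓L.
'mwmwmq': run [26, 23, 19, 16, 14, 9, 4] end={s0,s18,s27,s3} rej; 6/6 del acc.
5 obstructions.


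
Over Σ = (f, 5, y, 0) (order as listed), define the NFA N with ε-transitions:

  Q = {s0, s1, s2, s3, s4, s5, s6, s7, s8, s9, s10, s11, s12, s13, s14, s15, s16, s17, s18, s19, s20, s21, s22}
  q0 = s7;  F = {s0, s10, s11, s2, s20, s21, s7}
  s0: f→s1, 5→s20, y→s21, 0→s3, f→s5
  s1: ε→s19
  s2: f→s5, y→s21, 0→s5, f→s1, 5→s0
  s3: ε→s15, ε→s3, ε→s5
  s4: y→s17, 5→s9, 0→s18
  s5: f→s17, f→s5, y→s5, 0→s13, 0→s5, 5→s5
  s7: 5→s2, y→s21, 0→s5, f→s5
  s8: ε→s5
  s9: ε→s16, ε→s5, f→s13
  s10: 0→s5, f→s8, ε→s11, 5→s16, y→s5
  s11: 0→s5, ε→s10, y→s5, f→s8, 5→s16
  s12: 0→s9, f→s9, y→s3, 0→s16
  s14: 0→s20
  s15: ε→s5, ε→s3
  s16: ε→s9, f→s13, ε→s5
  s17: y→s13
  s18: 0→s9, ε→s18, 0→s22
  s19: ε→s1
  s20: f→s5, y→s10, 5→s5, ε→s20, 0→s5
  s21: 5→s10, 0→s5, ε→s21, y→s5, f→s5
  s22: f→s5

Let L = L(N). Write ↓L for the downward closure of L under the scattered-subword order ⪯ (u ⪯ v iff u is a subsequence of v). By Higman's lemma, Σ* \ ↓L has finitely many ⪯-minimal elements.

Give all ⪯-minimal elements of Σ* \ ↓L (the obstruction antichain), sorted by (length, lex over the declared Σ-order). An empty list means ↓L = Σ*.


Antichain: [f, 0, yy, y55, 5555].

|Q|=23, |F|=7, |δ|=67 (17 ε).
min D↑ (7 st, q0=0, F={1}): 0:f→1,5→2,y→3,0→1 1:f→1,5→1,y→1,0→1 2:f→1,5→4,y→3,0→1 3:f→1,5→5,y→1,0→1 4:f→1,5→6,y→3,0→1 5:f→1,5→1,y→1,0→1 6:f→1,5→1,y→5,0→1 (ε-aug+det+¬).
'f': N↓-sim [17, 6] end={s1,s13,s17,s19,s5,s8} rej; 1/1 del acc.
'0': |S_i|=[17, 5] end={s13,s15,s17,s3,s5} rej; 1/1 single-dels accept.
'yy': run [17, 9, 3] end={s13,s17,s5} — reject; 2/2 del acc.
'y55': |S_i|=[17, 9, 8, 5] end={s13,s16,s17,s5,s9} ∉↓L; 3/3 deletions ∈↓L.
'5555': |S_i|=[17, 16, 15, 9, 5] end={s13,s16,s17,s5,s9} — reject; 4/4 single-dels accept.
5 obstructions.


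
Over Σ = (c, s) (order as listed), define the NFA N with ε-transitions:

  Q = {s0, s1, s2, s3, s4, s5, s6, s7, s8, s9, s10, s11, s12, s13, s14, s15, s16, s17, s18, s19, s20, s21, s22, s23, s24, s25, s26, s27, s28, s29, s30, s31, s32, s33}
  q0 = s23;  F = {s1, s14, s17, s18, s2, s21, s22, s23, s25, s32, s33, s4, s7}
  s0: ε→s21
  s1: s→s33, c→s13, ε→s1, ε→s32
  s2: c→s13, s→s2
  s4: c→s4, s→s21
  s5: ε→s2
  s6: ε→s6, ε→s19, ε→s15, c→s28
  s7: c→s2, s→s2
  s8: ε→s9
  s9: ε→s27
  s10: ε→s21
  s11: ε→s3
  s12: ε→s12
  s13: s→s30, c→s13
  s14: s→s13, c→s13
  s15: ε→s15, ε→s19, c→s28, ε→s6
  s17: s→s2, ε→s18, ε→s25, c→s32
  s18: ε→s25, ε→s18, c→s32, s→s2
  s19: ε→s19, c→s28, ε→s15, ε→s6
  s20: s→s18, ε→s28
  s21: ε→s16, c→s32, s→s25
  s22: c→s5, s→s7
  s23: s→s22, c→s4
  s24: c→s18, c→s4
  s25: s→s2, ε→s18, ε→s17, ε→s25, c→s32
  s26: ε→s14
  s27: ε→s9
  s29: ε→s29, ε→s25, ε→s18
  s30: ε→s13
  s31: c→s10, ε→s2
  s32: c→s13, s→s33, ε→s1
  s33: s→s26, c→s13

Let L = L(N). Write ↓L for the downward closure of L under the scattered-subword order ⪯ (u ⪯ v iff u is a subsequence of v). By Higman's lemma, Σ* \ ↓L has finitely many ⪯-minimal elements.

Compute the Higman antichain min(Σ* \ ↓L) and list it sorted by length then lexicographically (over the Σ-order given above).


min(Σ*\↓L) = [scc, sssc, cscsss].

|Q|=34, |F|=13, |δ|=70 (35 ε).
min D↑ (11 st, q0=0, F={8}): 0:c→1,s→2 1:c→1,s→3 2:c→4,s→5 3:c→6,s→7 4:c→8,s→4 5:c→4,s→4 6:c→8,s→9 7:c→6,s→4 8:c→8,s→8 9:c→8,s→10 10:c→8,s→8 [Hopcroft].
'scc': run [18, 16, 9, 2] end={s13,s30} ∉↓L; 3/3 single-dels accept.
'sssc': |S_i|=[18, 16, 12, 6, 2] end={s13,s30} ∉↓L; 4/4 single-dels accept.
'cscsss': |S_i|=[18, 15, 13, 7, 5, 4, 2] end={s13,s30} — reject; 6/6 single-dels accept.
3 obstructions.


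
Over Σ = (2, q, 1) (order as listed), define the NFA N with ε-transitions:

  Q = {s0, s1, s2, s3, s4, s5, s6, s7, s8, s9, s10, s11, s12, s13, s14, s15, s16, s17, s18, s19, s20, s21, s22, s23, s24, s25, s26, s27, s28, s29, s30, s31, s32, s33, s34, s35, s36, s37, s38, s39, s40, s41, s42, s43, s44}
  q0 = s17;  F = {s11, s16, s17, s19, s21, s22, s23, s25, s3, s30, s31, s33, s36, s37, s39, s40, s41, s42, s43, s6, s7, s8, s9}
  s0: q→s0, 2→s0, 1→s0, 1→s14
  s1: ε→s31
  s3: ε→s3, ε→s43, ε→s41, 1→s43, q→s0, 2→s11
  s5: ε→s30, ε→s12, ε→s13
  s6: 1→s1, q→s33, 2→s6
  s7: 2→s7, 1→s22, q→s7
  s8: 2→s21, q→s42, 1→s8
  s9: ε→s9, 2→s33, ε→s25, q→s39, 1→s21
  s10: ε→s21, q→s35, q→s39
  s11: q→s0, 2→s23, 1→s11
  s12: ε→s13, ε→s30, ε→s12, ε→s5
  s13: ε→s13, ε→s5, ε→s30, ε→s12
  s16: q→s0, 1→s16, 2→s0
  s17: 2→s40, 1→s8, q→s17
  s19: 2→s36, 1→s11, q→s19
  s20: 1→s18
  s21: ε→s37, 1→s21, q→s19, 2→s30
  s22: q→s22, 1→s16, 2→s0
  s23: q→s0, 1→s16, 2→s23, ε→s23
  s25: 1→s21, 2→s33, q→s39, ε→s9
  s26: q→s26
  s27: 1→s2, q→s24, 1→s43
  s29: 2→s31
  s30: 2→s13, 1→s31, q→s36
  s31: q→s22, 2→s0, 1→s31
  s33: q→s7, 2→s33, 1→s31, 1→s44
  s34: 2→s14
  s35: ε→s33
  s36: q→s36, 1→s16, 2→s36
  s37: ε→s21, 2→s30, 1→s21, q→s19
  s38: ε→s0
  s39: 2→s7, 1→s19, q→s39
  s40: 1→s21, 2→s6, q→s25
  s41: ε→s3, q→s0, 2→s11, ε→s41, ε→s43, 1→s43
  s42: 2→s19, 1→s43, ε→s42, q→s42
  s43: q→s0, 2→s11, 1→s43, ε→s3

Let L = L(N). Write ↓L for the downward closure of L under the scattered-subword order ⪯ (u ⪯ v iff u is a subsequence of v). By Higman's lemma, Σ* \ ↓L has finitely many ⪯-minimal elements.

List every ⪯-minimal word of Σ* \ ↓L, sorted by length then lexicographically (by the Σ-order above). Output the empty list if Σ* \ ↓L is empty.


Antichain: [2212, 1q1q, 2qq11q].

|Q|=45, |F|=23, |δ|=112 (29 ε).
min D↑ (20 st, q0=0, F={14}): 0:2→1,q→0,1→2 1:2→3,q→4,1→5 2:2→5,q→6,1→2 3:2→3,q→7,1→8 4:2→7,q→9,1→5 5:2→10,q→11,1→5 6:2→11,q→6,1→12 7:2→7,q→13,1→8 8:2→14,q→15,1→8 9:2→13,q→9,1→11 10:2→10,q→16,1→8 11:2→16,q→11,1→17 12:2→17,q→14,1→12 13:2→13,q→13,1→15 14:2→14,q→14,1→14 15:2→14,q→15,1→18 16:2→16,q→16,1→18 17:2→19,q→14,1→17 18:2→14,q→14,1→18 19:2→19,q→14,1→18.
'2212': |S_i|=[30, 24, 16, 7, 2] end={s0,s14} rej; 4/4 single-dels accept.
'1q1q': run [30, 22, 12, 8, 2] end={s0,s14} rej; 4/4 del acc.
'2qq11q': run [30, 24, 21, 10, 8, 5, 2] end={s0,s14} ∉↓L; 6/6 del acc.
3 obstructions.


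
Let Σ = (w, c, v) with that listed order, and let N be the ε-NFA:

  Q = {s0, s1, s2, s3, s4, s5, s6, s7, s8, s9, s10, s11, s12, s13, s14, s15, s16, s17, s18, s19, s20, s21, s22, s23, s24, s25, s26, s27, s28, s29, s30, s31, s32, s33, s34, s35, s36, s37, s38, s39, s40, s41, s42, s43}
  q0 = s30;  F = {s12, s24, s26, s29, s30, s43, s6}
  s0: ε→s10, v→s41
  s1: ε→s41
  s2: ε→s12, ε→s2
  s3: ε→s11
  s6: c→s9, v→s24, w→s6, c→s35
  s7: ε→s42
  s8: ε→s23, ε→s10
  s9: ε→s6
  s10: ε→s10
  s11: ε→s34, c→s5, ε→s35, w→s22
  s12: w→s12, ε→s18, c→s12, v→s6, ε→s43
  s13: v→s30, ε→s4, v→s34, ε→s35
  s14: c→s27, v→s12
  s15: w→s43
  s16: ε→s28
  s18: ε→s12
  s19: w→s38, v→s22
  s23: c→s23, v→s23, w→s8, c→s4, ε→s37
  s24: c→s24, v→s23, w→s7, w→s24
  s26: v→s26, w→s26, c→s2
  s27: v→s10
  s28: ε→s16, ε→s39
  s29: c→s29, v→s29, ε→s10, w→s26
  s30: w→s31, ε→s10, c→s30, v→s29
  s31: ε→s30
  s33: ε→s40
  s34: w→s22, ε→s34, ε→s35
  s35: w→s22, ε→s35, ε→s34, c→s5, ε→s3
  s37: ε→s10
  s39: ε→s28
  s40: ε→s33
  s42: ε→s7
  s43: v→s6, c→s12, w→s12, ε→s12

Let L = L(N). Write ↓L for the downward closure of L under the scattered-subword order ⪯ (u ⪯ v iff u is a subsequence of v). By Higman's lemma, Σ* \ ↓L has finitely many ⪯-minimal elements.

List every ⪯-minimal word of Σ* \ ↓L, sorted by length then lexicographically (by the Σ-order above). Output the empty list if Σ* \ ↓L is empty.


A = [vwcvvv].

|Q|=44, |F|=7, |δ|=76 (35 ε).
min D↑ (7 st, q0=0, F={6}): 0:w→0,c→0,v→1 1:w→2,c→1,v→1 2:w→2,c→3,v→2 3:w→3,c→3,v→4 4:w→4,c→4,v→5 5:w→5,c→5,v→6 6:w→6,c→6,v→6.
'vwcvvv': run [24, 22, 21, 20, 16, 8, 5] end={s10,s23,s37,s4,s8} ∉↓L; 6/6 single-dels accept.
1 minimals (antichain).


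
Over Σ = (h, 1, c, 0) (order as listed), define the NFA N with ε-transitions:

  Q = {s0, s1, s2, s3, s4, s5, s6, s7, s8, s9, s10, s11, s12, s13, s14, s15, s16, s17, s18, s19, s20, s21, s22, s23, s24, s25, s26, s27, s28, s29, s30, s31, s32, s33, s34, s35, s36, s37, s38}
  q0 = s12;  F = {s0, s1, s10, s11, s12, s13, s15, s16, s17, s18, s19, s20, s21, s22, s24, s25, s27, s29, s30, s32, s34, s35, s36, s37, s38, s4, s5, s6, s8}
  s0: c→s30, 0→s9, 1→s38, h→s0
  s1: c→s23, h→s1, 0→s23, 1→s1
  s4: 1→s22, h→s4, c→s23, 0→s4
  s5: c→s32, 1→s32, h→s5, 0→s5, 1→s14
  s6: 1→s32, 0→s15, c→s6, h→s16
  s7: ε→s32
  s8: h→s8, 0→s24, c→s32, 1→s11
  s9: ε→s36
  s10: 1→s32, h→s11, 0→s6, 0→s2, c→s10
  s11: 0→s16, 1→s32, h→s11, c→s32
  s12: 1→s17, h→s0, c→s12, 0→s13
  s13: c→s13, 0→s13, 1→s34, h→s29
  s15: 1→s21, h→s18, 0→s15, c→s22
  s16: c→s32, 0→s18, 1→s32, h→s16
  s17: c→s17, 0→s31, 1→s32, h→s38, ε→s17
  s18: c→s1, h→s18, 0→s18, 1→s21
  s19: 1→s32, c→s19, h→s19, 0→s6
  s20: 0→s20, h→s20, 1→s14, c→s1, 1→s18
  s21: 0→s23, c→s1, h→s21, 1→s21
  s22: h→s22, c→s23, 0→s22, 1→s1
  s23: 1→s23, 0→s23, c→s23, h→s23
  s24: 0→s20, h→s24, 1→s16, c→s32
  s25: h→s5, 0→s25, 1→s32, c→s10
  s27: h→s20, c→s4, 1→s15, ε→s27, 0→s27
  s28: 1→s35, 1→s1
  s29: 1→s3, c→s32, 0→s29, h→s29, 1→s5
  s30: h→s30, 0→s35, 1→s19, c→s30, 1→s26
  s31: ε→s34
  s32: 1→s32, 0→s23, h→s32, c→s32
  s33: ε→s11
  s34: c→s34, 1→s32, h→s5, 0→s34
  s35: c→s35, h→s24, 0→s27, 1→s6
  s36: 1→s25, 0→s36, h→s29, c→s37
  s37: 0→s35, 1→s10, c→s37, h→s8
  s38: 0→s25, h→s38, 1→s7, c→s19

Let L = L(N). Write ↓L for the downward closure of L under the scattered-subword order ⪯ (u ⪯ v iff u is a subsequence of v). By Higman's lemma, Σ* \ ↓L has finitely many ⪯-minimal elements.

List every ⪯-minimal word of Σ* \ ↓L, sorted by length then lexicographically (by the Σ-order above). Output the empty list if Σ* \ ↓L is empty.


|Q|=39, |F|=29, |δ|=133 (6 ε).
min D↑ (30 st, q0=0, F={14}): 0:h→1,1→2,c→0,0→3 1:h→1,1→4,c→5,0→6 2:h→4,1→7,c→2,0→8 3:h→9,1→8,c→3,0→3 4:h→4,1→7,c→10,0→11 5:h→5,1→10,c→5,0→12 6:h→9,1→11,c→13,0→6 7:h→7,1→7,c→7,0→14 8:h→15,1→7,c→8,0→8 9:h→9,1→15,c→7,0→9 10:h→10,1→7,c→10,0→16 11:h→15,1→7,c→17,0→11 12:h→18,1→16,c→12,0→19 13:h→20,1→17,c→13,0→12 14:h→14,1→14,c→14,0→14 15:h→15,1→7,c→7,0→15 16:h→21,1→7,c→16,0→22 17:h→23,1→7,c→17,0→16 18:h→18,1→21,c→7,0→24 19:h→24,1→22,c→25,0→19 20:h→20,1→23,c→7,0→18 21:h→21,1→7,c→7,0→26 22:h→26,1→27,c→28,0→22 23:h→23,1→7,c→7,0→21 24:h→24,1→26,c→29,0→24 25:h→25,1→28,c→14,0→25 26:h→26,1→27,c→29,0→26 27:h→27,1→27,c→29,0→14 28:h→28,1→29,c→14,0→28 29:h→29,1→29,c→14,0→14 [Hopcroft].
'110': N↓-sim [37, 23, 6, 1] end={s23} ∉↓L; 3/3 deletions ∈↓L.
'0hc0': |S_i|=[37, 29, 16, 3, 1] end={s23} rej; 4/4 single-dels accept.
'hc00cc': run [37, 32, 23, 16, 10, 4, 1] end={s23} ∉↓L; 6/6 del acc.
3 words, ⪯-incomp.

min(Σ*\↓L) = [110, 0hc0, hc00cc].


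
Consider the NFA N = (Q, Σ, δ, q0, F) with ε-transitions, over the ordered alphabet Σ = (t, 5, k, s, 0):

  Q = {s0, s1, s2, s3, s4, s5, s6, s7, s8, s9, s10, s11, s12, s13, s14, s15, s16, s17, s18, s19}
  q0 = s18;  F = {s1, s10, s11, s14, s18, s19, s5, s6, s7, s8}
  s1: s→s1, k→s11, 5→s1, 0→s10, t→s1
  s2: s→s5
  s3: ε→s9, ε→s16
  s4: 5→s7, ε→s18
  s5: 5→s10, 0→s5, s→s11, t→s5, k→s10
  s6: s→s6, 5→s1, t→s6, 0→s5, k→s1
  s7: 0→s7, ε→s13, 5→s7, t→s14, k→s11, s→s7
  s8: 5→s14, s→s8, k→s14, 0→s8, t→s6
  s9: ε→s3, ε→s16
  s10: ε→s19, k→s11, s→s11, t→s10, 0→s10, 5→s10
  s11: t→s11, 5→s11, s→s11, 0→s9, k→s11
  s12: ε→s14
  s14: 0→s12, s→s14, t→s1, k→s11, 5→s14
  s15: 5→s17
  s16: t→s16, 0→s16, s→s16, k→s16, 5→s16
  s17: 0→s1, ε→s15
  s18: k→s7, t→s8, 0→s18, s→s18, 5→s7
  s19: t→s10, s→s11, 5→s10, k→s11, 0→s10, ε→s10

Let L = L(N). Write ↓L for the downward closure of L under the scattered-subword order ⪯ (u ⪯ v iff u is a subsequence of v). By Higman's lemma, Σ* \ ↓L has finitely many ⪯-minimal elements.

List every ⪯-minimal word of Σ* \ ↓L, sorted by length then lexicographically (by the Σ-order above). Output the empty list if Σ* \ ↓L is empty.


Antichain: [5k0, kk0, tt0s0].

|Q|=20, |F|=10, |δ|=69 (10 ε).
min D↑ (10 st, q0=0, F={8}): 0:t→1,5→2,k→2,s→0,0→0 1:t→3,5→4,k→4,s→1,0→1 2:t→4,5→2,k→5,s→2,0→2 3:t→3,5→6,k→6,s→3,0→7 4:t→6,5→4,k→5,s→4,0→4 5:t→5,5→5,k→5,s→5,0→8 6:t→6,5→6,k→5,s→6,0→9 7:t→7,5→9,k→9,s→5,0→7 8:t→8,5→8,k→8,s→8,0→8 9:t→9,5→9,k→5,s→5,0→9 (ε-aug+det+¬).
'5k0': N↓-sim [15, 11, 4, 3] end={s16,s3,s9} — reject; 3/3 del acc.
'kk0': N↓-sim [15, 11, 4, 3] end={s16,s3,s9} — reject; 3/3 deletions ∈↓L.
'tt0s0': |S_i|=[15, 12, 9, 7, 4, 3] end={s16,s3,s9} rej; 5/5 del acc.
3 obstructions.


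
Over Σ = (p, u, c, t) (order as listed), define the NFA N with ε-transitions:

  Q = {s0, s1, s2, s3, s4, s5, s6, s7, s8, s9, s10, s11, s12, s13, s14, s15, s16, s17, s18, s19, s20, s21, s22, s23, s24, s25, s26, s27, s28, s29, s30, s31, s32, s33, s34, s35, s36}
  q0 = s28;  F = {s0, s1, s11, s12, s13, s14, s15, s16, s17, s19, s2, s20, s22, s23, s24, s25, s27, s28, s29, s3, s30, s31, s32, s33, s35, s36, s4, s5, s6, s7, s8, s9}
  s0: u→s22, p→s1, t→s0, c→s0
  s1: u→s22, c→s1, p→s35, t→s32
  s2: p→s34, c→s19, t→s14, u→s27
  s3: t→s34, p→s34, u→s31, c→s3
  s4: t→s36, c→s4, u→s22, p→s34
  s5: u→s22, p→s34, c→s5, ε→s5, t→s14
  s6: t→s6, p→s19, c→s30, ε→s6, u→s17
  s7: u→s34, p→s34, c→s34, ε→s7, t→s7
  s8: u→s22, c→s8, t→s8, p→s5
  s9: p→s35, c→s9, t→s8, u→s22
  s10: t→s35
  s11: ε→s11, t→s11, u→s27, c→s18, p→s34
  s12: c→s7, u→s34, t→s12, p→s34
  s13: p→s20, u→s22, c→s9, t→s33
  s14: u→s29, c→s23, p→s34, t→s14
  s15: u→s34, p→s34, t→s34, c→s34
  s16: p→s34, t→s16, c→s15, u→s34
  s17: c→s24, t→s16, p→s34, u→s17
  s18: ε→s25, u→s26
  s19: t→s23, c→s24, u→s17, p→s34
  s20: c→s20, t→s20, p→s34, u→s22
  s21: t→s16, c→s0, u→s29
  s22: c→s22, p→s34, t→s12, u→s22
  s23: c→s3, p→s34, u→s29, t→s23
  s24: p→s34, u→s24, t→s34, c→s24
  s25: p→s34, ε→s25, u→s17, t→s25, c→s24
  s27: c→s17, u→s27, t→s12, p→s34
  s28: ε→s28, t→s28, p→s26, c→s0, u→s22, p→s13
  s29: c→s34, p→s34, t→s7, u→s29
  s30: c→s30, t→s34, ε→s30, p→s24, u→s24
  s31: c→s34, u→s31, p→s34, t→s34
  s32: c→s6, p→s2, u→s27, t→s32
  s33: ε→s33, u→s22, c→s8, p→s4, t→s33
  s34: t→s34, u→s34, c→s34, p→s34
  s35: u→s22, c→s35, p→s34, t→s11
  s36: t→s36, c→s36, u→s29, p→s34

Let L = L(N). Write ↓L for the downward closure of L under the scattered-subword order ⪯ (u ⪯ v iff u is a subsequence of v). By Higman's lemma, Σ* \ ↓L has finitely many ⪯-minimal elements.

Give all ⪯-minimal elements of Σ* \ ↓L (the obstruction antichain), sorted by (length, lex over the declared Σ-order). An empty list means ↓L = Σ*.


|Q|=37, |F|=32, |δ|=147 (9 ε).
min D↑ (33 st, q0=0, F={7}): 0:p→1,u→2,c→3,t→0 1:p→4,u→2,c→5,t→6 2:p→7,u→2,c→2,t→8 3:p→9,u→2,c→3,t→3 4:p→7,u→2,c→4,t→4 5:p→10,u→2,c→5,t→11 6:p→12,u→2,c→11,t→6 7:p→7,u→7,c→7,t→7 8:p→7,u→7,c→13,t→8 9:p→10,u→2,c→9,t→14 10:p→7,u→2,c→10,t→15 11:p→16,u→2,c→11,t→11 12:p→7,u→2,c→12,t→17 13:p→7,u→7,c→7,t→13 14:p→18,u→19,c→20,t→14 15:p→7,u→19,c→21,t→15 16:p→7,u→2,c→16,t→22 17:p→7,u→23,c→17,t→17 18:p→7,u→19,c→24,t→22 19:p→7,u→19,c→25,t→8 20:p→24,u→25,c→26,t→20 21:p→7,u→25,c→27,t→21 22:p→7,u→23,c→28,t→22 23:p→7,u→23,c→7,t→13 24:p→7,u→25,c→27,t→28 25:p→7,u→25,c→27,t→29 26:p→27,u→27,c→26,t→7 27:p→7,u→27,c→27,t→7 28:p→7,u→23,c→30,t→28 29:p→7,u→7,c→31,t→29 30:p→7,u→32,c→30,t→7 31:p→7,u→7,c→7,t→7 32:p→7,u→32,c→7,t→7 [Hopcroft].
'up': N↓-sim [35, 12, 1] end={s34} — reject; 2/2 single-dels accept.
'ppp': |S_i|=[35, 33, 25, 1] end={s34} rej; 3/3 del acc.
'utu': run [35, 12, 5, 1] end={s34} rej; 3/3 single-dels accept.
'utcc': run [35, 12, 5, 3, 1] end={s34} — reject; 4/4 deletions ∈↓L.
'ptptuc': |S_i|=[35, 33, 29, 19, 11, 4, 1] end={s34} ∉↓L; 6/6 del acc.
'cptcct': N↓-sim [35, 32, 26, 22, 16, 6, 1] end={s34} rej; 6/6 deletions ∈↓L.
6 obstructions.

Antichain: [up, ppp, utu, utcc, ptptuc, cptcct].


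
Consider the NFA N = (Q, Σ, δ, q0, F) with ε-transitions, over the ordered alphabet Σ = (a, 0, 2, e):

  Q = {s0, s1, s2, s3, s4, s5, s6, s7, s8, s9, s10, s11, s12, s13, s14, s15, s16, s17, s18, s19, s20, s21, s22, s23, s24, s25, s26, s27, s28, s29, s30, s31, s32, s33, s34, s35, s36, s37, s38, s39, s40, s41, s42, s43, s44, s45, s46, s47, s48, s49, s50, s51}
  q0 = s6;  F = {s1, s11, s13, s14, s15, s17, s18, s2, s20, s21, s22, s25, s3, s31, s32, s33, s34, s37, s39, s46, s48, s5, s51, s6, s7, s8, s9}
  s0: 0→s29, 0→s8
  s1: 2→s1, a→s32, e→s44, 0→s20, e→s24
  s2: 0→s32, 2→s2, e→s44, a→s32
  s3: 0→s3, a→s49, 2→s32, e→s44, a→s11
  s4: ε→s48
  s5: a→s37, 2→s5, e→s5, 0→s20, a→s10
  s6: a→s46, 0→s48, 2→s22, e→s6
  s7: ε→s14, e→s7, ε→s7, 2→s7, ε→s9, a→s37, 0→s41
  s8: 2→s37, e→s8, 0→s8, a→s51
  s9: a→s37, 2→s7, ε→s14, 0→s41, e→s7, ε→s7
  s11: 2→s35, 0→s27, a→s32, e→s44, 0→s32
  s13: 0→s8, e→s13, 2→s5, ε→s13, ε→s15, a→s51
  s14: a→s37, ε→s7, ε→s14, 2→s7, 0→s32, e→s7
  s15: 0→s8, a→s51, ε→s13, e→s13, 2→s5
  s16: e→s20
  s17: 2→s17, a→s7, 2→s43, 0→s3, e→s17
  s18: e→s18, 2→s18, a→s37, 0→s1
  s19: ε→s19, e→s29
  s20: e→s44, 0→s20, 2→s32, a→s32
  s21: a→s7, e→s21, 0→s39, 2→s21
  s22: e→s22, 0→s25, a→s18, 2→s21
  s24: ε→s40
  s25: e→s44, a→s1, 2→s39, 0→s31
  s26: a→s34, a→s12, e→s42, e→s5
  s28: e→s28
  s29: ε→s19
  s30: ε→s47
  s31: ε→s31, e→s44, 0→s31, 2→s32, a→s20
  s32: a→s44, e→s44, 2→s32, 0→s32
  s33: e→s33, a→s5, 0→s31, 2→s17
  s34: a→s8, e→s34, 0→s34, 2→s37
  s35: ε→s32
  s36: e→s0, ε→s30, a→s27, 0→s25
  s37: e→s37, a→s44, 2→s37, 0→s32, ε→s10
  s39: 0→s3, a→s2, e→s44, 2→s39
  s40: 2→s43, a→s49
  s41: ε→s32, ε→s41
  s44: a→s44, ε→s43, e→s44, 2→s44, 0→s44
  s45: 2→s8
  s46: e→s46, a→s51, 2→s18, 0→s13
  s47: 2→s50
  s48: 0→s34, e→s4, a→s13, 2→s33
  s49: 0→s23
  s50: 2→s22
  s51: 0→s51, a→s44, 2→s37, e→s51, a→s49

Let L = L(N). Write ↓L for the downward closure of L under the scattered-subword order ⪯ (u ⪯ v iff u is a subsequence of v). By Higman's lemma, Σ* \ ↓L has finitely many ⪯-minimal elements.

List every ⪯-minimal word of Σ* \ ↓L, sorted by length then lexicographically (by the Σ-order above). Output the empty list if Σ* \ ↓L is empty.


min(Σ*\↓L) = [aaa, 20e, 002a, 22a0a].

|Q|=52, |F|=27, |δ|=158 (22 ε).
min D↑ (25 st, q0=0, F={11}): 0:a→1,0→2,2→3,e→0 1:a→4,0→5,2→6,e→1 2:a→5,0→7,2→8,e→2 3:a→6,0→9,2→10,e→3 4:a→11,0→4,2→12,e→4 5:a→4,0→13,2→14,e→5 6:a→12,0→15,2→6,e→6 7:a→13,0→7,2→12,e→7 8:a→14,0→16,2→17,e→8 9:a→15,0→16,2→18,e→11 10:a→19,0→18,2→10,e→10 11:a→11,0→11,2→11,e→11 12:a→11,0→20,2→12,e→12 13:a→4,0→13,2→12,e→13 14:a→12,0→21,2→14,e→14 15:a→20,0→21,2→15,e→11 16:a→21,0→16,2→20,e→11 17:a→19,0→22,2→17,e→17 18:a→23,0→22,2→18,e→11 19:a→12,0→20,2→19,e→19 20:a→11,0→20,2→20,e→11 21:a→20,0→21,2→20,e→11 22:a→24,0→22,2→20,e→11 23:a→20,0→20,2→23,e→11 24:a→20,0→20,2→20,e→11 (ε-aug+det+¬).
'aaa': N↓-sim [38, 26, 8, 4] end={s23,s43,s44,s49} rej; 3/3 single-dels accept.
'20e': N↓-sim [38, 29, 18, 6] end={s23,s24,s40,s43,s44,s49} — reject; 3/3 deletions ∈↓L.
'002a': run [38, 33, 17, 6, 2] end={s43,s44} rej; 4/4 del acc.
'22a0a': |S_i|=[38, 29, 25, 15, 6, 2] end={s43,s44} — reject; 5/5 deletions ∈↓L.
4 minimals (antichain).
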